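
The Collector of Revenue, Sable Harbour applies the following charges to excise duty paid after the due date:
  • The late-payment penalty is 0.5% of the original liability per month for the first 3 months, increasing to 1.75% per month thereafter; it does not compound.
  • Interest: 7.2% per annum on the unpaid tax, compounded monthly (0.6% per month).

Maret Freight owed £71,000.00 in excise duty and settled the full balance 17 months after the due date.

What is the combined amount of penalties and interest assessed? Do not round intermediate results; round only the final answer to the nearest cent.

Penalty, months 1–3: 3 × 0.5% × £71,000.00 = £1,065.00
Penalty, months 4–17: 14 × 1.75% × £71,000.00 = £17,395.00
Interest: £71,000.00 × ((1 + 0.006)^17 − 1) = £71,000.00 × 0.1070460… = £7,600.2669…
Penalties + interest = £18,460.0000 + £7,600.2669… = £26,060.27

£26,060.27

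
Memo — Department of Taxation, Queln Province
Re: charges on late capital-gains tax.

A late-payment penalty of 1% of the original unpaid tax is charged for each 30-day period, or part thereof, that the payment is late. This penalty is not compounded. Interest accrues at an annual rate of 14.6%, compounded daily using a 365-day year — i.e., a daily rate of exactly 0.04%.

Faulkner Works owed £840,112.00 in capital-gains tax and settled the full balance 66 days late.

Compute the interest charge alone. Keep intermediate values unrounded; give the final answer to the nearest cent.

£22,469.76

Interest: £840,112.00 × ((1 + 0.0004)^66 − 1) = £840,112.00 × 0.02674615… = £22,469.7592…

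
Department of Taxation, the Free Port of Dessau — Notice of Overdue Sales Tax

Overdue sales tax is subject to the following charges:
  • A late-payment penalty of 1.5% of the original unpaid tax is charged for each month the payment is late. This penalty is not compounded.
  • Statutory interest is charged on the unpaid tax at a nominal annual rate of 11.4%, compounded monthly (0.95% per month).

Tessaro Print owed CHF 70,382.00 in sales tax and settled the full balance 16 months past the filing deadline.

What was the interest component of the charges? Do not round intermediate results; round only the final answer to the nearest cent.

CHF 11,495.16

Interest: CHF 70,382.00 × ((1 + 0.0095)^16 − 1) = CHF 70,382.00 × 0.1633253… = CHF 11,495.1611…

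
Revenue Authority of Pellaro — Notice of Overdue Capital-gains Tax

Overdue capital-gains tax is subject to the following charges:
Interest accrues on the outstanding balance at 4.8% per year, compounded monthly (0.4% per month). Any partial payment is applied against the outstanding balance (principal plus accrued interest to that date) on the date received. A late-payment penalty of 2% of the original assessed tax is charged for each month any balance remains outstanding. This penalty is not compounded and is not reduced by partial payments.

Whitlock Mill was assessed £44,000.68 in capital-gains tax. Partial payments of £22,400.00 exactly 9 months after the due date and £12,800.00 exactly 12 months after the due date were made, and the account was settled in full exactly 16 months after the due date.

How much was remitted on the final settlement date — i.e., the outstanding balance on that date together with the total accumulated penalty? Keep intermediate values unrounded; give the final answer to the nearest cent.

£24,942.21

Balance at month 9: £44,000.6800 × (1 + 0.004)^9 = £45,610.2868…
After £22,400.00 payment: £45,610.2868… − £22,400.00 = £23,210.2868…
Balance at month 12: £23,210.2868… × (1 + 0.004)^3 = £23,489.9259…
After £12,800.00 payment: £23,489.9259… − £12,800.00 = £10,689.9259…
Balance at month 16: £10,689.9259… × (1 + 0.004)^4 = £10,861.9937…
Penalty: 16 × 2% × £44,000.68 = £14,080.22…
Final settlement = outstanding balance + penalty = £10,861.9937… + £14,080.22… = £24,942.21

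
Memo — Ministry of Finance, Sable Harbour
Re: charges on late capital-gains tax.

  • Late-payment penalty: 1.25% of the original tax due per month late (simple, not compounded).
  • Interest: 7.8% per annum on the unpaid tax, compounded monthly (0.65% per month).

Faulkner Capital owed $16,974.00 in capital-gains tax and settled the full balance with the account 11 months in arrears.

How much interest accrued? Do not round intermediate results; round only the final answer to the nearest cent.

$1,253.86

Interest: $16,974.00 × ((1 + 0.0065)^11 − 1) = $16,974.00 × 0.0738697… = $1,253.8636…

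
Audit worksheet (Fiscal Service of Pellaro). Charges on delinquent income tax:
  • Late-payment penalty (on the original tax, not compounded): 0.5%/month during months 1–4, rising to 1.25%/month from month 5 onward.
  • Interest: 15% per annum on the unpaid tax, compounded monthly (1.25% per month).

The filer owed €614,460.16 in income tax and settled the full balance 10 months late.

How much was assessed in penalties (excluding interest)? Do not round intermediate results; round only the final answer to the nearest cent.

€58,373.72

Penalty, months 1–4: 4 × 0.5% × €614,460.16 = €12,289.20…
Penalty, months 5–10: 6 × 1.25% × €614,460.16 = €46,084.51…
Total penalty = €12,289.20… + €46,084.51… = €58,373.72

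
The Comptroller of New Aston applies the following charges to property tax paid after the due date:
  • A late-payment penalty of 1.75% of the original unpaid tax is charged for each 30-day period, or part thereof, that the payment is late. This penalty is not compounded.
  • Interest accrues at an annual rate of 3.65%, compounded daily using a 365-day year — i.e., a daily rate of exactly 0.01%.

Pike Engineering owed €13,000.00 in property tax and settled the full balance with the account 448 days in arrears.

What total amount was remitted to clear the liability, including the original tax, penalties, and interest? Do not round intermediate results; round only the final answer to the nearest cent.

€17,008.11

Penalty periods: ⌈448/30⌉ = 15; penalty = 15 × 1.75% × €13,000.00 = €3,412.50
Interest: €13,000.00 × ((1 + 0.0001)^448 − 1) = €13,000.00 × 0.04581633… = €595.6123…
Total = €13,000.00 + €3,412.5000 + €595.6123… = €17,008.11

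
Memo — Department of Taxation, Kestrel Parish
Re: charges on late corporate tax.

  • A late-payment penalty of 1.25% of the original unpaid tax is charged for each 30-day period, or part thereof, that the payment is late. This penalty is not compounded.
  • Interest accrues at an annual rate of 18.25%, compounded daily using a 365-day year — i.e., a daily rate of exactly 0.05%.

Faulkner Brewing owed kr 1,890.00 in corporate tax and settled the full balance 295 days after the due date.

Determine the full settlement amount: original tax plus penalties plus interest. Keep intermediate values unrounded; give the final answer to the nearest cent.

Penalty periods: ⌈295/30⌉ = 10; penalty = 10 × 1.25% × kr 1,890.00 = kr 236.25
Interest: kr 1,890.00 × ((1 + 0.0005)^295 − 1) = kr 1,890.00 × 0.15889056… = kr 300.3032…
Total = kr 1,890.00 + kr 236.2500 + kr 300.3032… = kr 2,426.55

kr 2,426.55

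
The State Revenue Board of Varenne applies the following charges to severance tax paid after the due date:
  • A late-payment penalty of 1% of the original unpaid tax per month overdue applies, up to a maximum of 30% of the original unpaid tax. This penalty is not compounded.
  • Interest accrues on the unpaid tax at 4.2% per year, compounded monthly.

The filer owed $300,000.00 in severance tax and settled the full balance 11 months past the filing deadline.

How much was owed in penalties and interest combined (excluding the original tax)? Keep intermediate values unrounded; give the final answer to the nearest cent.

Penalty: 11 × 1% × $300,000.00 = $33,000.00 (below the 30% cap of $90,000.00)
Interest (4.2%/yr ÷ 12 = 0.35%/month): $300,000.00 × ((1 + 0.0035)^11 − 1) = $11,754.2622…
Penalties + interest = $33,000.0000 + $11,754.2622… = $44,754.26

$44,754.26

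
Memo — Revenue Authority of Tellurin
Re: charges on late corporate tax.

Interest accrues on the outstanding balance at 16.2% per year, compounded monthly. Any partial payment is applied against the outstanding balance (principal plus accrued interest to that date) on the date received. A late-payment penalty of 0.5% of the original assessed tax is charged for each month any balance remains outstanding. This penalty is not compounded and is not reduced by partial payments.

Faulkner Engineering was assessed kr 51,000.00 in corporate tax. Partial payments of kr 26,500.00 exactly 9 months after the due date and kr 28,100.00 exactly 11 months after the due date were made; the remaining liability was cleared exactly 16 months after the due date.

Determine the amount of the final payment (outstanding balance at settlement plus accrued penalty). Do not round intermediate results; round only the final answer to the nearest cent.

kr 8,128.18

Monthly rate = 16.2% ÷ 12 = 1.35%
Balance at month 9: kr 51,000.0000 × (1 + 0.0135)^9 = kr 57,541.8676…
After kr 26,500.00 payment: kr 57,541.8676… − kr 26,500.00 = kr 31,041.8676…
Balance at month 11: kr 31,041.8676… × (1 + 0.0135)^2 = kr 31,885.6554…
After kr 28,100.00 payment: kr 31,885.6554… − kr 28,100.00 = kr 3,785.6554…
Balance at month 16: kr 3,785.6554… × (1 + 0.0135)^5 = kr 4,048.1803…
Penalty: 16 × 0.5% × kr 51,000.00 = kr 4,080.00
Final settlement = outstanding balance + penalty = kr 4,048.1803… + kr 4,080.00 = kr 8,128.18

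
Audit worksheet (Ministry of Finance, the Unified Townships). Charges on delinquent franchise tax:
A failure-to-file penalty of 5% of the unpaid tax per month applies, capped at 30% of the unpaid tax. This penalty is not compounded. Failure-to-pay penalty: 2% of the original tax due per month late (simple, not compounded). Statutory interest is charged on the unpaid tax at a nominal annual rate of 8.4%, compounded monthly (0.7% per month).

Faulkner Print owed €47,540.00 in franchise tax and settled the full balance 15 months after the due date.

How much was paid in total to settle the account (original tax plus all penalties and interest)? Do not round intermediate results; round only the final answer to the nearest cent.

Failure-to-file: 15 × 5% × €47,540.00 = €35,655.00, capped at 30% × €47,540.00 = €14,262.00
Failure-to-pay penalty = 2% × €47,540.00 × 15 mo = €14,262.00
Interest: €47,540.00 × ((1 + 0.007)^15 − 1) = €47,540.00 × 0.1103044… = €5,243.8709…
Total = €47,540.00 + €28,524.0000 + €5,243.8709… = €81,307.87

€81,307.87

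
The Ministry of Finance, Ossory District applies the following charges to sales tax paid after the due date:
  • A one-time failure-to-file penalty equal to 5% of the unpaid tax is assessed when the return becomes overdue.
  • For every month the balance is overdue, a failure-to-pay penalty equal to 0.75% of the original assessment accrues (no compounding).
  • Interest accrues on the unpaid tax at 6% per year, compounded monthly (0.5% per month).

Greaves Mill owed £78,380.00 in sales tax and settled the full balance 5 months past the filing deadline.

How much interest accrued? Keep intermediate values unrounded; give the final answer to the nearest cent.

£1,979.19

Interest: £78,380.00 × ((1 + 0.005)^5 − 1) = £78,380.00 × 0.0252513… = £1,979.1932…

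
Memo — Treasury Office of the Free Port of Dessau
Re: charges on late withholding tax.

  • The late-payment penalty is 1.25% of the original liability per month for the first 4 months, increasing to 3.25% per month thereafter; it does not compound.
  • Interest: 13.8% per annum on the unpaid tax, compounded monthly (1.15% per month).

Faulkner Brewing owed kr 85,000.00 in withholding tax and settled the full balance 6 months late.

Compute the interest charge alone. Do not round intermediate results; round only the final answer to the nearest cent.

kr 6,036.23

Interest: kr 85,000.00 × ((1 + 0.0115)^6 − 1) = kr 85,000.00 × 0.0710144… = kr 6,036.2266…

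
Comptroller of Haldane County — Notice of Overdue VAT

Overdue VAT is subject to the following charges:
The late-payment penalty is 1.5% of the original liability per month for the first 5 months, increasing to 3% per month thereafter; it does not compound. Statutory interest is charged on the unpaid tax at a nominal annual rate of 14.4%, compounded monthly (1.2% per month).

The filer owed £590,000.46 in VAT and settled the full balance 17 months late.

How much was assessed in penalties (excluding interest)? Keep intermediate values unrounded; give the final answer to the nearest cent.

£256,650.20

Penalty, months 1–5: 5 × 1.5% × £590,000.46 = £44,250.03…
Penalty, months 6–17: 12 × 3% × £590,000.46 = £212,400.17…
Total penalty = £44,250.03… + £212,400.17… = £256,650.20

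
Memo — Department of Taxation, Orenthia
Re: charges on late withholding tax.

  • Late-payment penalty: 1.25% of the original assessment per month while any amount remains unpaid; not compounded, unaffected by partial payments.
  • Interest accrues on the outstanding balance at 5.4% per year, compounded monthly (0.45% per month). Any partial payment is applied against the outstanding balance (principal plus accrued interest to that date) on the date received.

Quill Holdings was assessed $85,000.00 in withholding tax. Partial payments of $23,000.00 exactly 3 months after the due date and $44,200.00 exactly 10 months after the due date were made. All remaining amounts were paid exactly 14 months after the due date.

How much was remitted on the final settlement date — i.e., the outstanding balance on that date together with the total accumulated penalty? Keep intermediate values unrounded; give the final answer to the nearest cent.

$36,224.04

Balance at month 3: $85,000.0000 × (1 + 0.0045)^3 = $86,152.6715…
After $23,000.00 payment: $86,152.6715… − $23,000.00 = $63,152.6715…
Balance at month 10: $63,152.6715… × (1 + 0.0045)^7 = $65,169.0386…
After $44,200.00 payment: $65,169.0386… − $44,200.00 = $20,969.0386…
Balance at month 14: $20,969.0386… × (1 + 0.0045)^4 = $21,349.0367…
Penalty: 14 × 1.25% × $85,000.00 = $14,875.00
Final settlement = outstanding balance + penalty = $21,349.0367… + $14,875.00 = $36,224.04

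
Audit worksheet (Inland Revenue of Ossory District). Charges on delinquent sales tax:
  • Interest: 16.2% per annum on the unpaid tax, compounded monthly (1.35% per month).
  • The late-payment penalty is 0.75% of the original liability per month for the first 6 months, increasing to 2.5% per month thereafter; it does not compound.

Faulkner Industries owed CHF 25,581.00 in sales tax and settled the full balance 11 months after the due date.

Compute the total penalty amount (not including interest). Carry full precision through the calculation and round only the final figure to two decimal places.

CHF 4,348.77

Penalty, months 1–6: 6 × 0.75% × CHF 25,581.00 = CHF 1,151.15…
Penalty, months 7–11: 5 × 2.5% × CHF 25,581.00 = CHF 3,197.63…
Total penalty = CHF 1,151.15… + CHF 3,197.63… = CHF 4,348.77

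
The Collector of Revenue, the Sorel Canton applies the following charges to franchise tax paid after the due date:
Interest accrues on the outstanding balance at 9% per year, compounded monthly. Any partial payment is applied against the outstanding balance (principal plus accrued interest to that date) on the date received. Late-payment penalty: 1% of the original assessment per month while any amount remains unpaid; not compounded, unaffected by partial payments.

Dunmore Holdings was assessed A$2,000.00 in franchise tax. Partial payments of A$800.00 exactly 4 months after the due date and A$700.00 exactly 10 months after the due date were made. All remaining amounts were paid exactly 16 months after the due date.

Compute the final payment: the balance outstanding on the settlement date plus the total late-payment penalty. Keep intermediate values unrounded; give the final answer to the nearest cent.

Monthly rate = 9% ÷ 12 = 0.75%
Balance at month 4: A$2,000.0000 × (1 + 0.0075)^4 = A$2,060.6784…
After A$800.00 payment: A$2,060.6784… − A$800.00 = A$1,260.6784…
Balance at month 10: A$1,260.6784… × (1 + 0.0075)^6 = A$1,318.4833…
After A$700.00 payment: A$1,318.4833… − A$700.00 = A$618.4833…
Balance at month 16: A$618.4833… × (1 + 0.0075)^6 = A$646.8421…
Penalty: 16 × 1% × A$2,000.00 = A$320.00
Final settlement = outstanding balance + penalty = A$646.8421… + A$320.00 = A$966.84

A$966.84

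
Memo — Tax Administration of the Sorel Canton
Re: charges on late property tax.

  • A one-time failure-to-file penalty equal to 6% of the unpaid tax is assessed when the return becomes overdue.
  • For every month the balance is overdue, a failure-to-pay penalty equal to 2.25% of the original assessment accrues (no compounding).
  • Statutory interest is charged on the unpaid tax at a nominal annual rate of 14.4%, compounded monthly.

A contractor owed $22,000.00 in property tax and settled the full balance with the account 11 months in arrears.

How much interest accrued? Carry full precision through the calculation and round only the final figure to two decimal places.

Interest (14.4%/yr ÷ 12 = 1.2%/month): $22,000.00 × ((1 + 0.012)^11 − 1) = $3,084.6657…

$3,084.67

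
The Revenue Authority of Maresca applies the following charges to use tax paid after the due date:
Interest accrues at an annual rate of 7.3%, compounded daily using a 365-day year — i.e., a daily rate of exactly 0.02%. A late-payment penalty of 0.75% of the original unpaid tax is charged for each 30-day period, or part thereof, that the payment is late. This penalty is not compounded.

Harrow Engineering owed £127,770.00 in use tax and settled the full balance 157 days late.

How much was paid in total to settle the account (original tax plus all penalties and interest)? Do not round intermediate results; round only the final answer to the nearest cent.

£137,594.87

Penalty periods: ⌈157/30⌉ = 6; penalty = 6 × 0.75% × £127,770.00 = £5,749.65
Interest: £127,770.00 × ((1 + 0.0002)^157 − 1) = £127,770.00 × 0.03189494… = £4,075.2166…
Total = £127,770.00 + £5,749.6500 + £4,075.2166… = £137,594.87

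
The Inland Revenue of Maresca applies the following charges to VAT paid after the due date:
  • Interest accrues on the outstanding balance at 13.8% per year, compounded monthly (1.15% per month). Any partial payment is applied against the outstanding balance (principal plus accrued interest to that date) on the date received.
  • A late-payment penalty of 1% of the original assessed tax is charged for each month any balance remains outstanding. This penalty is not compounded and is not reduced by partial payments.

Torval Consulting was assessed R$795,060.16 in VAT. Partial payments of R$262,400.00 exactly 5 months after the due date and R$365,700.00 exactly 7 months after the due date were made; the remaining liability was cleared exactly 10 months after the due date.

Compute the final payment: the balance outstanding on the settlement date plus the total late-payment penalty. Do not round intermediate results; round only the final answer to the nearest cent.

Balance at month 5: R$795,060.1600 × (1 + 0.0115)^5 = R$841,839.7478…
After R$262,400.00 payment: R$841,839.7478… − R$262,400.00 = R$579,439.7478…
Balance at month 7: R$579,439.7478… × (1 + 0.0115)^2 = R$592,843.4929…
After R$365,700.00 payment: R$592,843.4929… − R$365,700.00 = R$227,143.4929…
Balance at month 10: R$227,143.4929… × (1 + 0.0115)^3 = R$235,070.4081…
Penalty: 10 × 1% × R$795,060.16 = R$79,506.02…
Final settlement = outstanding balance + penalty = R$235,070.4081… + R$79,506.02… = R$314,576.42

R$314,576.42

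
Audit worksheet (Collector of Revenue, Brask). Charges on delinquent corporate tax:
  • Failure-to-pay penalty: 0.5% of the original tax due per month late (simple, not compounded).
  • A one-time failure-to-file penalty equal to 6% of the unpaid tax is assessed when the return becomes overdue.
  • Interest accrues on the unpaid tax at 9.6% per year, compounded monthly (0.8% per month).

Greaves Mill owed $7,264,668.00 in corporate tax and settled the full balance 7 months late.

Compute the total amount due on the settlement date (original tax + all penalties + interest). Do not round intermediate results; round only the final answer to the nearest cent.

$8,371,527.81

Failure-to-file penalty: 6% × $7,264,668.00 = $435,880.08
Failure-to-pay penalty = 0.5% × $7,264,668.00 × 7 mo = $254,263.38
Interest: $7,264,668.00 × ((1 + 0.008)^7 − 1) = $7,264,668.00 × 0.0573621… = $416,716.3511…
Total = $7,264,668.00 + $690,143.4600 + $416,716.3511… = $8,371,527.81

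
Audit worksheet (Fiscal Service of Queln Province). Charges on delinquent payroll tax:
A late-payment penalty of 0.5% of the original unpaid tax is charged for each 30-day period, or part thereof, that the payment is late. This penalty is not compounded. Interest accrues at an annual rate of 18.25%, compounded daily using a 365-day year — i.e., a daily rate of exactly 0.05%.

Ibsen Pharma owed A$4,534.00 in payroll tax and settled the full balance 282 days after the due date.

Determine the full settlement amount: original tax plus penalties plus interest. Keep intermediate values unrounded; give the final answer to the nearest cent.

Penalty periods: ⌈282/30⌉ = 10; penalty = 10 × 0.5% × A$4,534.00 = A$226.70
Interest: A$4,534.00 × ((1 + 0.0005)^282 − 1) = A$4,534.00 × 0.15138407… = A$686.3754…
Total = A$4,534.00 + A$226.7000 + A$686.3754… = A$5,447.08

A$5,447.08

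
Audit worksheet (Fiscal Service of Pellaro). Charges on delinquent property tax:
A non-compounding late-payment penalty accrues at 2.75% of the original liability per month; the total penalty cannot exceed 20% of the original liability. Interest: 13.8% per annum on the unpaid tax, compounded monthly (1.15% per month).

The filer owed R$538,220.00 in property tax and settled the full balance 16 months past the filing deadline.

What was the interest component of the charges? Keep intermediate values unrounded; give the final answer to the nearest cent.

Interest: R$538,220.00 × ((1 + 0.0115)^16 − 1) = R$538,220.00 × 0.2007544… = R$108,050.0436…

R$108,050.04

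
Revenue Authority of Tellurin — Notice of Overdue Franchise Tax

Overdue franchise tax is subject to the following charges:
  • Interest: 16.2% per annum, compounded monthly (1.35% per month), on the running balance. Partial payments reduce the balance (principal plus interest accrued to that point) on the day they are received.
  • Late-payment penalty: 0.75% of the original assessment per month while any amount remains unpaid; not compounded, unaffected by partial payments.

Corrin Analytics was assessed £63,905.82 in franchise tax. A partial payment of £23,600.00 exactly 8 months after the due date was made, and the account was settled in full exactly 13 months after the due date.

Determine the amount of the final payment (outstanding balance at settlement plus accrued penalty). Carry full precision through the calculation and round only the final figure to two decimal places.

£57,070.49

Balance at month 8: £63,905.8200 × (1 + 0.0135)^8 = £71,142.7152…
After £23,600.00 payment: £71,142.7152… − £23,600.00 = £47,542.7152…
Balance at month 13: £47,542.7152… × (1 + 0.0135)^5 = £50,839.6727…
Penalty: 13 × 0.75% × £63,905.82 = £6,230.82…
Final settlement = outstanding balance + penalty = £50,839.6727… + £6,230.82… = £57,070.49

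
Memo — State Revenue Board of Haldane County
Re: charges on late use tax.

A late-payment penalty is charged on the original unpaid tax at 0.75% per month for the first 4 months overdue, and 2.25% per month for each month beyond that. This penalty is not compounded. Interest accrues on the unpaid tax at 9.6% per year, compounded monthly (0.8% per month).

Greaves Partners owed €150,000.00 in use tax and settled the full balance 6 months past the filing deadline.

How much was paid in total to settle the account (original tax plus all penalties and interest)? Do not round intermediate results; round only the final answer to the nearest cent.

Penalty, months 1–4: 4 × 0.75% × €150,000.00 = €4,500.00
Penalty, months 5–6: 2 × 2.25% × €150,000.00 = €6,750.00
Interest: €150,000.00 × ((1 + 0.008)^6 − 1) = €150,000.00 × 0.0489703… = €7,345.5452…
Total = €150,000.00 + €11,250.0000 + €7,345.5452… = €168,595.55

€168,595.55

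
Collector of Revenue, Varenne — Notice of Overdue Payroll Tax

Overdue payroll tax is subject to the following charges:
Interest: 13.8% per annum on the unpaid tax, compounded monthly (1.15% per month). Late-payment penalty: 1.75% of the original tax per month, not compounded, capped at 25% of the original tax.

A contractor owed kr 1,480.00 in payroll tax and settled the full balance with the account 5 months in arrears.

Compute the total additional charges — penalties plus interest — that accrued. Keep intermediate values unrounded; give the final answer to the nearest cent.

Penalty: 5 × 1.75% × kr 1,480.00 = kr 129.50 (below the 25% cap of kr 370.00)
Interest: kr 1,480.00 × ((1 + 0.0115)^5 − 1) = kr 1,480.00 × 0.0588378… = kr 87.0799…
Penalties + interest = kr 129.5000 + kr 87.0799… = kr 216.58

kr 216.58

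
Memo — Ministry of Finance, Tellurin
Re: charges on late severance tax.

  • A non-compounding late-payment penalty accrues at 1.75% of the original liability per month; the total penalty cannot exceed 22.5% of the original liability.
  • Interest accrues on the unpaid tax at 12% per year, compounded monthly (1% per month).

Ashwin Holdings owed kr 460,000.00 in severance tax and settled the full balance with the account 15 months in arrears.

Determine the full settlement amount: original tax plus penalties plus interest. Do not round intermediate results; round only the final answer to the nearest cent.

kr 637,545.72

Penalty (uncapped): 15 × 1.75% × kr 460,000.00 = kr 120,750.00; cap = 22.5% × kr 460,000.00 = kr 103,500.00 → penalty = kr 103,500.00
Interest: kr 460,000.00 × ((1 + 0.01)^15 − 1) = kr 460,000.00 × 0.1609690… = kr 74,045.7195…
Total = kr 460,000.00 + kr 103,500.0000 + kr 74,045.7195… = kr 637,545.72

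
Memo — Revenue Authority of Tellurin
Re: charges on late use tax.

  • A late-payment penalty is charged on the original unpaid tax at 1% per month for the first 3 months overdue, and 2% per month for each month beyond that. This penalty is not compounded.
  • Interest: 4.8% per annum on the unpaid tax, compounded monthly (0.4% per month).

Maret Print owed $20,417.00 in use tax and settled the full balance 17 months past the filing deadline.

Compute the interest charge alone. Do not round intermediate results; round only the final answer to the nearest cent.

Interest: $20,417.00 × ((1 + 0.004)^17 − 1) = $20,417.00 × 0.0702201… = $1,433.6845…

$1,433.68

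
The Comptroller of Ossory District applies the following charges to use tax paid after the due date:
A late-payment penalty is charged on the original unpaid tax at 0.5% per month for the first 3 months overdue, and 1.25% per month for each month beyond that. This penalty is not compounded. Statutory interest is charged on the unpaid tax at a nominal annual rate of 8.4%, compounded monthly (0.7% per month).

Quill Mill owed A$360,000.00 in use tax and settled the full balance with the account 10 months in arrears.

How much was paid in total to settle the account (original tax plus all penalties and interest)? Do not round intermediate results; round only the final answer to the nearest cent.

Penalty, months 1–3: 3 × 0.5% × A$360,000.00 = A$5,400.00
Penalty, months 4–10: 7 × 1.25% × A$360,000.00 = A$31,500.00
Interest: A$360,000.00 × ((1 + 0.007)^10 − 1) = A$360,000.00 × 0.0722467… = A$26,008.8006…
Total = A$360,000.00 + A$36,900.0000 + A$26,008.8006… = A$422,908.80

A$422,908.80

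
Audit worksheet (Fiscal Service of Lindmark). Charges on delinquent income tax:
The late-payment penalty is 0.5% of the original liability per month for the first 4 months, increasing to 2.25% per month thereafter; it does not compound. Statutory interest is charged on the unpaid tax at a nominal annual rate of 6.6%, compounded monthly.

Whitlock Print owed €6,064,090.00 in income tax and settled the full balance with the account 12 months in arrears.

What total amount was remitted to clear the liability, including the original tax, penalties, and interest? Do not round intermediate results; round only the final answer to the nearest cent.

Penalty, months 1–4: 4 × 0.5% × €6,064,090.00 = €121,281.80
Penalty, months 5–12: 8 × 2.25% × €6,064,090.00 = €1,091,536.20
Interest (6.6%/yr ÷ 12 = 0.55%/month): €6,064,090.00 × ((1 + 0.0055)^12 − 1) = €412,561.6276…
Total = €6,064,090.00 + €1,212,818.0000 + €412,561.6276… = €7,689,469.63

€7,689,469.63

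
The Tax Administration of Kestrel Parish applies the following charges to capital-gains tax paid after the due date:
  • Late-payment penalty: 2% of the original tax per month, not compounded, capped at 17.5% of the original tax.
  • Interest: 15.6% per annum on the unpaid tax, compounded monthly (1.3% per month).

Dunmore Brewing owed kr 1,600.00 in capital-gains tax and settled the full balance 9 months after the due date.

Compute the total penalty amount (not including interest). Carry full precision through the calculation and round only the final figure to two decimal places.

Penalty (uncapped): 9 × 2% × kr 1,600.00 = kr 288.00; cap = 17.5% × kr 1,600.00 = kr 280.00 → penalty = kr 280.00

kr 280.00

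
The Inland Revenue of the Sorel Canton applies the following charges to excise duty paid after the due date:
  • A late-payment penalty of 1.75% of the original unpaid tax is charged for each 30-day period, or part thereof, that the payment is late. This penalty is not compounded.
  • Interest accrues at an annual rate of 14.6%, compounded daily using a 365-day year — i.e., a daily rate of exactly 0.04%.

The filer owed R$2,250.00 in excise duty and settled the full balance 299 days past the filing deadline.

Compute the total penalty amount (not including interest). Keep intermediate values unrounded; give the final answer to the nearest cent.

R$393.75

Penalty periods: ⌈299/30⌉ = 10; penalty = 10 × 1.75% × R$2,250.00 = R$393.75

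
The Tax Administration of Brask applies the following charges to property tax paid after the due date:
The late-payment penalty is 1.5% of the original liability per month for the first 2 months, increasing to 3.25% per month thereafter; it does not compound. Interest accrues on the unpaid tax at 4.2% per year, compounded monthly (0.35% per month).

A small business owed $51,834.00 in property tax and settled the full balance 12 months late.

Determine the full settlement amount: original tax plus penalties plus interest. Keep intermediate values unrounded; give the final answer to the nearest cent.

$72,454.50

Penalty, months 1–2: 2 × 1.5% × $51,834.00 = $1,555.02
Penalty, months 3–12: 10 × 3.25% × $51,834.00 = $16,846.05
Interest: $51,834.00 × ((1 + 0.0035)^12 − 1) = $51,834.00 × 0.0428180… = $2,219.4286…
Total = $51,834.00 + $18,401.0700 + $2,219.4286… = $72,454.50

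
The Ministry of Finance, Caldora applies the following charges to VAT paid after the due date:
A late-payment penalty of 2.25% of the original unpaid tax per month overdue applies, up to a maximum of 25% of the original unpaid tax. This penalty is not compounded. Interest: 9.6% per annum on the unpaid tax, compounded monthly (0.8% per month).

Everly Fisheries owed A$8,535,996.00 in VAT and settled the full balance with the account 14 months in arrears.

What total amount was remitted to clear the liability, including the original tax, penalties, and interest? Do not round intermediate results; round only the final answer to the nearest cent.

Penalty (uncapped): 14 × 2.25% × A$8,535,996.00 = A$2,688,838.74; cap = 25% × A$8,535,996.00 = A$2,133,999.00 → penalty = A$2,133,999.00
Interest: A$8,535,996.00 × ((1 + 0.008)^14 − 1) = A$8,535,996.00 × 0.1180145… = A$1,007,371.5944…
Total = A$8,535,996.00 + A$2,133,999.0000 + A$1,007,371.5944… = A$11,677,366.59

A$11,677,366.59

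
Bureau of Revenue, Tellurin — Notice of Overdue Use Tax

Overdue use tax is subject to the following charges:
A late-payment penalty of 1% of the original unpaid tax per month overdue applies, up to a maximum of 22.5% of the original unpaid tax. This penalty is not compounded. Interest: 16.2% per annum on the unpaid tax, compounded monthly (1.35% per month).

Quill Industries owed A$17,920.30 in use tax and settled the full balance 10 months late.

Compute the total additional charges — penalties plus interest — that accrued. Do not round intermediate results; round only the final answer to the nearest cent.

Penalty: 10 × 1% × A$17,920.30 = A$1,792.03 (below the 22.5% cap of A$4,032.07…)
Interest: A$17,920.30 × ((1 + 0.0135)^10 − 1) = A$17,920.30 × 0.1435036… = A$2,571.6273…
Penalties + interest = A$1,792.0300 + A$2,571.6273… = A$4,363.66

A$4,363.66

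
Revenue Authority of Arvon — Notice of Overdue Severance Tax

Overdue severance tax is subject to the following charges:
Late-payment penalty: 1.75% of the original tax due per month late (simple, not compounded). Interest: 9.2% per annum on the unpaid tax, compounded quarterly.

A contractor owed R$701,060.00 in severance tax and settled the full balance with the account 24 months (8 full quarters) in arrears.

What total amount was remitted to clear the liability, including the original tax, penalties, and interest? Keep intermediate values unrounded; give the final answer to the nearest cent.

Late-payment penalty: 24 × 1.75% × R$701,060.00 = R$294,445.20
Interest (9.2%/yr ÷ 4 = 2.3%/quarter): R$701,060.00 × ((1 + 0.023)^8 − 1) = R$139,870.7979…
Total = R$701,060.00 + R$294,445.2000 + R$139,870.7979… = R$1,135,376.00

R$1,135,376.00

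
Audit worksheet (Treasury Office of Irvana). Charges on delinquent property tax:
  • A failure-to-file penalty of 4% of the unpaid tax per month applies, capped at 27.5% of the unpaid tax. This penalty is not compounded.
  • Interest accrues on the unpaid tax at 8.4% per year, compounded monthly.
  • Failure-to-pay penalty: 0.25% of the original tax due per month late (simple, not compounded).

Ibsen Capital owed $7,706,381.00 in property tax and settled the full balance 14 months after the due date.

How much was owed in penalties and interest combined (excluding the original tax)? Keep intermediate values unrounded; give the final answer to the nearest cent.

$3,179,547.14

Failure-to-file: 14 × 4% × $7,706,381.00 = $4,315,573.36, capped at 27.5% × $7,706,381.00 = $2,119,254.78…
Failure-to-pay penalty = 0.25% × $7,706,381.00 × 14 mo = $269,723.34…
Interest (8.4%/yr ÷ 12 = 0.7%/month): $7,706,381.00 × ((1 + 0.007)^14 − 1) = $790,569.0315…
Penalties + interest = $2,388,978.1100 + $790,569.0315… = $3,179,547.14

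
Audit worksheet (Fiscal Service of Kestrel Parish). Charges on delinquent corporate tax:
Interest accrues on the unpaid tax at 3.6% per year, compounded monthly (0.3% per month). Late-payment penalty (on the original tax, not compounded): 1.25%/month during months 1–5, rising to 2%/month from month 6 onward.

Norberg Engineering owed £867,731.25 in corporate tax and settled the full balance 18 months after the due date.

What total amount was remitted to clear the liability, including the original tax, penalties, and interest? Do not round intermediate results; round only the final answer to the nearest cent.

£1,195,646.27

Penalty, months 1–5: 5 × 1.25% × £867,731.25 = £54,233.20…
Penalty, months 6–18: 13 × 2% × £867,731.25 = £225,610.13…
Interest: £867,731.25 × ((1 + 0.003)^18 − 1) = £867,731.25 × 0.0553993… = £48,071.6882…
Total = £867,731.25 + £279,843.3281… + £48,071.6882… = £1,195,646.27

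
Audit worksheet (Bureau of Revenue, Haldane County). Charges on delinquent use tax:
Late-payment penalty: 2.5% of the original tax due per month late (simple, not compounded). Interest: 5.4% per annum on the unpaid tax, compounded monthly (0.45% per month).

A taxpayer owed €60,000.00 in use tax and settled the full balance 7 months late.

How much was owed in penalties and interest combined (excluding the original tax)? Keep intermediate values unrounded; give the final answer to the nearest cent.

Late-payment penalty: 7 × 2.5% × €60,000.00 = €10,500.00
Interest: €60,000.00 × ((1 + 0.0045)^7 − 1) = €60,000.00 × 0.0319285… = €1,915.7072…
Penalties + interest = €10,500.0000 + €1,915.7072… = €12,415.71

€12,415.71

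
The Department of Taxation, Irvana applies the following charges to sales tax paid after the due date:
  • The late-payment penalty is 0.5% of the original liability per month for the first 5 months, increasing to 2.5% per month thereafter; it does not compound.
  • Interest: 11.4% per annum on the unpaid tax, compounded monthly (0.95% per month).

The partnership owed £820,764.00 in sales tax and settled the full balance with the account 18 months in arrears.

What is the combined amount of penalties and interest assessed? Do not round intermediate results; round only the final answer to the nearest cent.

£439,546.59

Penalty, months 1–5: 5 × 0.5% × £820,764.00 = £20,519.10
Penalty, months 6–18: 13 × 2.5% × £820,764.00 = £266,748.30
Interest: £820,764.00 × ((1 + 0.0095)^18 − 1) = £820,764.00 × 0.1855335… = £152,279.1919…
Penalties + interest = £287,267.4000 + £152,279.1919… = £439,546.59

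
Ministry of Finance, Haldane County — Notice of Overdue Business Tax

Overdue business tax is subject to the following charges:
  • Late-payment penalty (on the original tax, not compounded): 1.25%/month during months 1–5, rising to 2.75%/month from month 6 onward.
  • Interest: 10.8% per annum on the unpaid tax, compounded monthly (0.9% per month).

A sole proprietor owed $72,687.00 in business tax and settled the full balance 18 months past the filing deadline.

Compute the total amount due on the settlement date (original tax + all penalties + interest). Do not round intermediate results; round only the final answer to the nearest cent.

$115,936.38

Penalty, months 1–5: 5 × 1.25% × $72,687.00 = $4,542.94…
Penalty, months 6–18: 13 × 2.75% × $72,687.00 = $25,985.60…
Interest: $72,687.00 × ((1 + 0.009)^18 − 1) = $72,687.00 × 0.1750085… = $12,720.8397…
Total = $72,687.00 + $30,528.5400 + $12,720.8397… = $115,936.38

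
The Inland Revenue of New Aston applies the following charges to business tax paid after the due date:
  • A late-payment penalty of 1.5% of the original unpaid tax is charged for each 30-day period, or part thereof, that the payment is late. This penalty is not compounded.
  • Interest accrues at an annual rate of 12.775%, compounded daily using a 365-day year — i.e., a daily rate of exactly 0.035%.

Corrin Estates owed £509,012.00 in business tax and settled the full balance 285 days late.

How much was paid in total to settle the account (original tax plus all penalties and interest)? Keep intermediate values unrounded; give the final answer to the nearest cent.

£638,746.63

Penalty periods: ⌈285/30⌉ = 10; penalty = 10 × 1.5% × £509,012.00 = £76,351.80
Interest: £509,012.00 × ((1 + 0.00035)^285 − 1) = £509,012.00 × 0.10487538… = £53,382.8255…
Total = £509,012.00 + £76,351.8000 + £53,382.8255… = £638,746.63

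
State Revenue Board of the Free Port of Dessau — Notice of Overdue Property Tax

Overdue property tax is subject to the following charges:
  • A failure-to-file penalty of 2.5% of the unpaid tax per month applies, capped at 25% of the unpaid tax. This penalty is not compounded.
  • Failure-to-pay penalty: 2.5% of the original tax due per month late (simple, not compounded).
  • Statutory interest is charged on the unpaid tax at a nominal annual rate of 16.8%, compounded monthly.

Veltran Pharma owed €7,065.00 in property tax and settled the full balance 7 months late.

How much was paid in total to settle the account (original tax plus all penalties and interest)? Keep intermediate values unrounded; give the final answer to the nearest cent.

€10,259.89

Failure-to-file: 7 × 2.5% × €7,065.00 = €1,236.38… (under the 25% cap)
Failure-to-pay penalty = 2.5% × €7,065.00 × 7 mo = €1,236.38…
Interest (16.8%/yr ÷ 12 = 1.4%/month): €7,065.00 × ((1 + 0.014)^7 − 1) = €722.1376…
Total = €7,065.00 + €2,472.7500 + €722.1376… = €10,259.89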